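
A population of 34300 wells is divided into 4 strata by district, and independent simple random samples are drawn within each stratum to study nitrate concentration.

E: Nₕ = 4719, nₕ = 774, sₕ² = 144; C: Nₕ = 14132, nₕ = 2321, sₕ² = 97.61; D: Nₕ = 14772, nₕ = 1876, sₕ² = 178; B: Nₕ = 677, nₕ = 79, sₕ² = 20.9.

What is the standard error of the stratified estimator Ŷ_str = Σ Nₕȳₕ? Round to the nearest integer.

Var(Ŷ_str) = Σₕ Nₕ²(1 − fₕ)sₕ²/nₕ.
E: 4719²·(1 − 774/4719)·144/774 = 3.4635265 × 10^6.
C: 14132²·(1 − 2321/14132)·97.61/2321 = 7.0195532 × 10^6.
D: 14772²·(1 − 1876/14772)·178/1876 = 1.8075133 × 10^7.
B: 677²·(1 − 79/677)·20.9/79 = 107104.83.
Sum = 2.8665318 × 10^7.
SE = √(2.8665318 × 10^7) = 5354.

5354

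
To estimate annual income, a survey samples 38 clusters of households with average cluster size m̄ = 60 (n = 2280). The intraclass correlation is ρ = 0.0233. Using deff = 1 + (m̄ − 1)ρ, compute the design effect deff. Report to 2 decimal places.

deff = 1 + (60 − 1)·0.0233 = 1 + 1.3747 = 2.3747.

2.37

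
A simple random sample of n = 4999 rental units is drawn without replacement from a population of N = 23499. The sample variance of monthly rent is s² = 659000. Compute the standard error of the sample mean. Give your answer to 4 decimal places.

10.1874

Under SRS without replacement, Var(ȳ) = (1 − f)·s²/n with f = n/N = 4999/23499 = 0.21273246.
Var(ȳ) = (1 − 0.21273246)·659000/4999 = 0.78726754·131.82637 = 103.78262.
SE(ȳ) = √(103.78262) = 10.1874.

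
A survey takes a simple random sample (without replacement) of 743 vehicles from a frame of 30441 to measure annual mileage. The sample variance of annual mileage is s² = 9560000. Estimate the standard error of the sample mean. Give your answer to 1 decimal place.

112.0

Under SRS without replacement, Var(ȳ) = (1 − f)·s²/n with f = n/N = 743/30441 = 0.02440787.
Var(ȳ) = (1 − 0.02440787)·9560000/743 = 0.97559213·12866.756 = 12552.706.
SE(ȳ) = √(12552.706) = 112.0.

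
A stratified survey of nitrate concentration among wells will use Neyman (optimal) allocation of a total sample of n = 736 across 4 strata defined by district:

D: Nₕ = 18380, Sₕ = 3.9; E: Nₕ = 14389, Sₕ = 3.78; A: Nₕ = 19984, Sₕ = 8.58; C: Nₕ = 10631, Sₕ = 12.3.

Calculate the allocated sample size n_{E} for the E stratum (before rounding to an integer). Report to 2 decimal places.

93.47

Neyman allocation: nₕ = n·NₕSₕ / Σⱼ NⱼSⱼ.
Σ NⱼSⱼ = 18380·3.9 + 14389·3.78 + 19984·8.58 + 10631·12.3 = 428296.44.
n_{E} = 736·14389·3.78 / 428296.44 = 93.47.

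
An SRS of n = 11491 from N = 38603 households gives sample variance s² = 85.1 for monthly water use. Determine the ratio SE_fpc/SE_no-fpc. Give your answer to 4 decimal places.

f = n/N = 11491/38603 = 0.29767117.
SE_no-fpc = √(s²/n) = 0.086056934; SE_fpc = √((1−f)s²/n) = 0.072120066.
Ratio = √(1−f) = 0.83805062.

0.8381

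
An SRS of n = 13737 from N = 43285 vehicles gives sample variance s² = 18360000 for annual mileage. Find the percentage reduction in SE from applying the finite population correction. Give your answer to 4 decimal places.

17.3781

f = n/N = 13737/43285 = 0.31736167.
SE_no-fpc = √(s²/n) = 36.55867; SE_fpc = √((1−f)s²/n) = 30.205479.
Ratio = √(1−f) = 0.82621930. Reduction = 100·(1 − 0.82621930) = 17.3781%.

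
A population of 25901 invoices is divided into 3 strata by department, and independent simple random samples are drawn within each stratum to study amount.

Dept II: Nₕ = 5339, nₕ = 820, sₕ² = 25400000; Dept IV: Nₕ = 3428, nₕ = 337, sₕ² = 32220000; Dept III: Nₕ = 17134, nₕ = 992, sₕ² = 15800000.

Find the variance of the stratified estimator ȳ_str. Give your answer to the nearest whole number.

9191

Var(ȳ_str) = Σₕ Wₕ²(1 − fₕ)sₕ²/nₕ with Wₕ = Nₕ/N, N = 25901.
Dept II: Wₕ = 0.20613104; term = 0.20613104²·(1 − 0.15358681)·25400000/820 = 1114.0099.
Dept IV: Wₕ = 0.13235010; term = 0.13235010²·(1 − 0.09830805)·32220000/337 = 1510.0885.
Dept III: Wₕ = 0.66151886; term = 0.66151886²·(1 − 0.05789658)·15800000/992 = 6566.417.
Sum = 9190.5154.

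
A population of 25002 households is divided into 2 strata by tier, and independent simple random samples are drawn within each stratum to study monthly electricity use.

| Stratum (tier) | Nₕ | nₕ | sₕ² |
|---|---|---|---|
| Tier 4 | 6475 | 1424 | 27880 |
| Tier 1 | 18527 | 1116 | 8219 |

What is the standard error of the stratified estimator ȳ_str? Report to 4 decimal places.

2.1965

Var(ȳ_str) = Σₕ Wₕ²(1 − fₕ)sₕ²/nₕ with Wₕ = Nₕ/N, N = 25002.
Tier 4: Wₕ = 0.25897928; term = 0.25897928²·(1 − 0.21992278)·27880/1424 = 1.0243548.
Tier 1: Wₕ = 0.74102072; term = 0.74102072²·(1 − 0.06023641)·8219/1116 = 3.8004419.
Sum = 4.8247967.
SE = √(4.8247967) = 2.1965.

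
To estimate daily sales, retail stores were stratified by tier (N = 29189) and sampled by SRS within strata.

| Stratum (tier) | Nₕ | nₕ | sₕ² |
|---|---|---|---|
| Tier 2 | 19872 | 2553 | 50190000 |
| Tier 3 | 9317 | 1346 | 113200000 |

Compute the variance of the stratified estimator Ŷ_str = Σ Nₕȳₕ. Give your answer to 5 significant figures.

1.3012 × 10^13

Var(Ŷ_str) = Σₕ Nₕ²(1 − fₕ)sₕ²/nₕ.
Tier 2: 19872²·(1 − 2553/19872)·50190000/2553 = 6.765981 × 10^12.
Tier 3: 9317²·(1 − 1346/9317)·113200000/1346 = 6.2458316 × 10^12.
Sum = 1.3011813 × 10^13.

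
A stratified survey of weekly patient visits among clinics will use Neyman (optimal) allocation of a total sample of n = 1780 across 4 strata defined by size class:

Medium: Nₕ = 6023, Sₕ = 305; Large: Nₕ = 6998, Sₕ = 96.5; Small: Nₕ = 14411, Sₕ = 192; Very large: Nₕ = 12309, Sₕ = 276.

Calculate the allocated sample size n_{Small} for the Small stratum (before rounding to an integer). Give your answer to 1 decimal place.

Neyman allocation: nₕ = n·NₕSₕ / Σⱼ NⱼSⱼ.
Σ NⱼSⱼ = 6023·305 + 6998·96.5 + 14411·192 + 12309·276 = 8.676518 × 10^6.
n_{Small} = 1780·14411·192 / (8.676518 × 10^6) = 567.6.

567.6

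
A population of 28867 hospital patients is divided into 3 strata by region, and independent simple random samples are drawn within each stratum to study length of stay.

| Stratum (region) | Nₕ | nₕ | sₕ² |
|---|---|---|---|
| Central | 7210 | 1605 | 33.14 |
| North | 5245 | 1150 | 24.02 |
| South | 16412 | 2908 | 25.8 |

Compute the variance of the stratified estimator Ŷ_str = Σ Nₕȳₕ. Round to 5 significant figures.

Var(Ŷ_str) = Σₕ Nₕ²(1 − fₕ)sₕ²/nₕ.
Central: 7210²·(1 − 1605/7210)·33.14/1605 = 834427.
North: 5245²·(1 − 1150/5245)·24.02/1150 = 448615.8.
South: 16412²·(1 − 2908/16412)·25.8/2908 = 1.9662976 × 10^6.
Sum = 3.2493404 × 10^6.

3.2493 × 10^6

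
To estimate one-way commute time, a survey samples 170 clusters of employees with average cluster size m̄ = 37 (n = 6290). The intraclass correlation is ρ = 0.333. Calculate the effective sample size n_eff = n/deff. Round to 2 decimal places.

deff = 1 + (37 − 1)·0.333 = 1 + 11.988 = 12.988.
n_eff = 6290 / 12.988 = 484.29.

484.29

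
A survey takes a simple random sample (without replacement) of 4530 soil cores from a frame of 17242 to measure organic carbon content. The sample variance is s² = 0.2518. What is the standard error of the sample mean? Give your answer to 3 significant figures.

0.00640

Under SRS without replacement, Var(ȳ) = (1 − f)·s²/n with f = n/N = 4530/17242 = 0.26273054.
Var(ȳ) = (1 − 0.26273054)·0.2518/4530 = 0.73726946·5.5584989 × 10^-5 = 4.0981115 × 10^-5.
SE(ȳ) = √(4.0981115 × 10^-5) = 0.00640.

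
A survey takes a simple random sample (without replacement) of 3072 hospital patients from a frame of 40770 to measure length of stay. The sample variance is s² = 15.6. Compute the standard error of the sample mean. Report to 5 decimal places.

0.06852

Under SRS without replacement, Var(ȳ) = (1 − f)·s²/n with f = n/N = 3072/40770 = 0.07534952.
Var(ȳ) = (1 − 0.07534952)·15.6/3072 = 0.92465048·0.005078125 = 0.0046954907.
SE(ȳ) = √(0.0046954907) = 0.06852.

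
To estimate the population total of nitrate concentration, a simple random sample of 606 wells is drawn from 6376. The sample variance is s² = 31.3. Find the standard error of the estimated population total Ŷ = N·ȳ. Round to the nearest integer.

1378

Var(Ŷ) = N²·Var(ȳ) = N²·(1 − n/N)·s²/n.
f = 606/6376 = 0.09504391; Var(ȳ) = 0.90495609·31.3/606 = 0.046741131.
Var(Ŷ) = 6376² · 0.046741131 = 1.9001848 × 10^6.
SE(Ŷ) = √(1.9001848 × 10^6) = 1378.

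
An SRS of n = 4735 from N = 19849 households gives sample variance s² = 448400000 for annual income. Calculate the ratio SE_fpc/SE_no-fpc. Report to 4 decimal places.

0.8726

f = n/N = 4735/19849 = 0.23855106.
SE_no-fpc = √(s²/n) = 307.73211; SE_fpc = √((1−f)s²/n) = 268.53024.
Ratio = √(1−f) = 0.87261042.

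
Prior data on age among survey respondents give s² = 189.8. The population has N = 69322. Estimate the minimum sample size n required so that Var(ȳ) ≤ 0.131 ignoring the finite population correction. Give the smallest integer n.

Without fpc, n₀ = s²/D = 189.8/0.131 = 1448.8550.
Rounding up, n = 1449.

1449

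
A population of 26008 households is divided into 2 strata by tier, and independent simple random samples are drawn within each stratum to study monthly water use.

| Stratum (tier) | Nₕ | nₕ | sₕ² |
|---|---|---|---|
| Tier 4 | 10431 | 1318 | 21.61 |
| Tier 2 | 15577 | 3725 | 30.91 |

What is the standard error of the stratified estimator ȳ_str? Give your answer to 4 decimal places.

0.0676

Var(ȳ_str) = Σₕ Wₕ²(1 − fₕ)sₕ²/nₕ with Wₕ = Nₕ/N, N = 26008.
Tier 4: Wₕ = 0.40106890; term = 0.40106890²·(1 − 0.12635414)·21.61/1318 = 0.0023041607.
Tier 2: Wₕ = 0.59893110; term = 0.59893110²·(1 − 0.23913462)·30.91/3725 = 0.0022648231.
Sum = 0.0045689838.
SE = √(0.0045689838) = 0.0676.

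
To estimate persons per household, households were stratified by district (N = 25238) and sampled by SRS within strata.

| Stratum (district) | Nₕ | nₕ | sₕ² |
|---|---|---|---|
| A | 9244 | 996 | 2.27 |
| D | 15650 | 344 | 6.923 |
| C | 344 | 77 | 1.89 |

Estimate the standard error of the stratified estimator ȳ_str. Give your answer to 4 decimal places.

Var(ȳ_str) = Σₕ Wₕ²(1 − fₕ)sₕ²/nₕ with Wₕ = Nₕ/N, N = 25238.
A: Wₕ = 0.36627308; term = 0.36627308²·(1 − 0.10774556)·2.27/996 = 2.7281311 × 10^-4.
D: Wₕ = 0.62009668; term = 0.62009668²·(1 − 0.02198083)·6.923/344 = 0.007568365.
C: Wₕ = 0.01363024; term = 0.01363024²·(1 − 0.22383721)·1.89/77 = 3.5394103 × 10^-6.
Sum = 0.0078447175.
SE = √(0.0078447175) = 0.0886.

0.0886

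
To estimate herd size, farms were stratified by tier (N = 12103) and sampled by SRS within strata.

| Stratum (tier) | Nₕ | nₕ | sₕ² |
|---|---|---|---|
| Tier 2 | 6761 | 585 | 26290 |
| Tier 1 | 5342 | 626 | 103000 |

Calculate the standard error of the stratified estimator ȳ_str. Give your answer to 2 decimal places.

Var(ȳ_str) = Σₕ Wₕ²(1 − fₕ)sₕ²/nₕ with Wₕ = Nₕ/N, N = 12103.
Tier 2: Wₕ = 0.55862183; term = 0.55862183²·(1 − 0.08652566)·26290/585 = 12.810523.
Tier 1: Wₕ = 0.44137817; term = 0.44137817²·(1 − 0.11718458)·103000/626 = 28.297919.
Sum = 41.108442.
SE = √(41.108442) = 6.41.

6.41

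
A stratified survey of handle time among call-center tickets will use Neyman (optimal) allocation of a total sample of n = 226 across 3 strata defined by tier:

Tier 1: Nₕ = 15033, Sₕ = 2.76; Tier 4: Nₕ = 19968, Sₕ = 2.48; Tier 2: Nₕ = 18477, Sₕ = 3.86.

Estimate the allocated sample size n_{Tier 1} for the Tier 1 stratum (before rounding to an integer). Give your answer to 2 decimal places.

57.76

Neyman allocation: nₕ = n·NₕSₕ / Σⱼ NⱼSⱼ.
Σ NⱼSⱼ = 15033·2.76 + 19968·2.48 + 18477·3.86 = 162332.94.
n_{Tier 1} = 226·15033·2.76 / 162332.94 = 57.76.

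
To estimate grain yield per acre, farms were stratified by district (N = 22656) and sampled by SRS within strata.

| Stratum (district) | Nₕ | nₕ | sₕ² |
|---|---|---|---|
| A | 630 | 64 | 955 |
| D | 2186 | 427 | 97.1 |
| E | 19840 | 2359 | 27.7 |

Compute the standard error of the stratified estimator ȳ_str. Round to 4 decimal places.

Var(ȳ_str) = Σₕ Wₕ²(1 − fₕ)sₕ²/nₕ with Wₕ = Nₕ/N, N = 22656.
A: Wₕ = 0.02780720; term = 0.02780720²·(1 − 0.10158730)·955/64 = 0.010366064.
D: Wₕ = 0.09648658; term = 0.09648658²·(1 − 0.19533394)·97.1/427 = 0.0017034951.
E: Wₕ = 0.87570621; term = 0.87570621²·(1 − 0.11890121)·27.7/2359 = 0.0079340201.
Sum = 0.020003579.
SE = √(0.020003579) = 0.1414.

0.1414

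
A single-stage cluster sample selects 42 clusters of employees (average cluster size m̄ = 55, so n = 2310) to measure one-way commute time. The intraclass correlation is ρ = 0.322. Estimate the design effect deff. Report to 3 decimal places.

18.388

deff = 1 + (55 − 1)·0.322 = 1 + 17.388 = 18.388.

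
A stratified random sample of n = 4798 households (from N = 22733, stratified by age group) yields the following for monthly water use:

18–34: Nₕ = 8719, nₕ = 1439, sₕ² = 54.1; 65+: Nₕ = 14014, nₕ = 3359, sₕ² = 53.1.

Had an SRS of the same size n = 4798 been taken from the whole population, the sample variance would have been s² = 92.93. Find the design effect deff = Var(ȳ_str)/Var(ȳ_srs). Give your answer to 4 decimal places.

Var(ȳ_str) = Σ Wₕ²(1−fₕ)sₕ²/nₕ with Wₕ = Nₕ/22733:
  18–34: (8719/22733)²·(1−1439/8719)·54.1/1439 = 0.0046176501
  65+: (14014/22733)²·(1−3359/14014)·53.1/3359 = 0.0045675844
  → Var(ȳ_str) = 0.0091852345.
Var(ȳ_srs) = (1 − 4798/22733)·92.93/4798 = 0.015280597.
deff = 0.0091852345 / 0.015280597 = 0.6011.

0.6011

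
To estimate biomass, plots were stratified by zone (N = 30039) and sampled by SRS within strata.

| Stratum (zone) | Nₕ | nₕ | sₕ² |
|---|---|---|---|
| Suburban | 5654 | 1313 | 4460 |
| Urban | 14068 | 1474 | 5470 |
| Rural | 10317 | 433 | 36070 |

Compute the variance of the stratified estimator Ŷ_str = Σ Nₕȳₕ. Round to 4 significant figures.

9.235 × 10^9

Var(Ŷ_str) = Σₕ Nₕ²(1 − fₕ)sₕ²/nₕ.
Suburban: 5654²·(1 − 1313/5654)·4460/1313 = 8.3371137 × 10^7.
Urban: 14068²·(1 − 1474/14068)·5470/1474 = 6.5748506 × 10^8.
Rural: 10317²·(1 − 433/10317)·36070/433 = 8.4946289 × 10^9.
Sum = 9.2354851 × 10^9.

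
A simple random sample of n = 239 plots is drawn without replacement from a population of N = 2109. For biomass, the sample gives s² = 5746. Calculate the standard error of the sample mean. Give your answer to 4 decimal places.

4.6171

Under SRS without replacement, Var(ȳ) = (1 − f)·s²/n with f = n/N = 239/2109 = 0.11332385.
Var(ȳ) = (1 − 0.11332385)·5746/239 = 0.88667615·24.041841 = 21.317327.
SE(ȳ) = √(21.317327) = 4.6171.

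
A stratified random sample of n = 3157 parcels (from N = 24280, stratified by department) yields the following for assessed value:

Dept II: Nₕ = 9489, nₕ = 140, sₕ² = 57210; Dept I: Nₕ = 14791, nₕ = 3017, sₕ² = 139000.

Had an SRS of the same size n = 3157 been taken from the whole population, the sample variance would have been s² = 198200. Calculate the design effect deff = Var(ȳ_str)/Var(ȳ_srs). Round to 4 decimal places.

1.3751

Var(ȳ_str) = Σ Wₕ²(1−fₕ)sₕ²/nₕ with Wₕ = Nₕ/24280:
  Dept II: (9489/24280)²·(1−140/9489)·57210/140 = 61.493916
  Dept I: (14791/24280)²·(1−3017/14791)·139000/3017 = 13.610175
  → Var(ȳ_str) = 75.104091.
Var(ȳ_srs) = (1 − 3157/24280)·198200/3157 = 54.618024.
deff = 75.104091 / 54.618024 = 1.3751.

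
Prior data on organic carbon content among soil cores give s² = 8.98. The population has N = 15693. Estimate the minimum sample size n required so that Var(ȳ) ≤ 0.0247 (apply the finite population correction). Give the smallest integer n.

Without fpc, n₀ = s²/D = 8.98/0.0247 = 363.5628.
With fpc, (1 − n/N)·s²/n ≤ D requires n ≥ n₀/(1 + n₀/N) = 363.5628/(1 + 363.5628/15693) = 355.3308.
Rounding up, n = 356.

356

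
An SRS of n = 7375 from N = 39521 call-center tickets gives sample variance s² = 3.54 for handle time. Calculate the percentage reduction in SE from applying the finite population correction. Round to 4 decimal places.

f = n/N = 7375/39521 = 0.18660965.
SE_no-fpc = √(s²/n) = 0.021908902; SE_fpc = √((1−f)s²/n) = 0.019759235.
Ratio = √(1−f) = 0.90188156. Reduction = 100·(1 − 0.90188156) = 9.8118%.

9.8118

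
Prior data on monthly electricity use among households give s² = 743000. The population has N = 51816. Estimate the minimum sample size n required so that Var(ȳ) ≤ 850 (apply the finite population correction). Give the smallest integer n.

860

Without fpc, n₀ = s²/D = 743000/850 = 874.1176.
With fpc, (1 − n/N)·s²/n ≤ D requires n ≥ n₀/(1 + n₀/N) = 874.1176/(1 + 874.1176/51816) = 859.6162.
Rounding up, n = 860.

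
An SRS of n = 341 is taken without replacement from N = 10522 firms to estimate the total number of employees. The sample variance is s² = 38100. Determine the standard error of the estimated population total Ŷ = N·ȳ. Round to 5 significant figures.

109400

Var(Ŷ) = N²·Var(ȳ) = N²·(1 − n/N)·s²/n.
f = 341/10522 = 0.03240829; Var(ȳ) = 0.96759171·38100/341 = 108.10922.
Var(Ŷ) = 10522² · 108.10922 = 1.196904 × 10^10.
SE(Ŷ) = √(1.196904 × 10^10) = 109400.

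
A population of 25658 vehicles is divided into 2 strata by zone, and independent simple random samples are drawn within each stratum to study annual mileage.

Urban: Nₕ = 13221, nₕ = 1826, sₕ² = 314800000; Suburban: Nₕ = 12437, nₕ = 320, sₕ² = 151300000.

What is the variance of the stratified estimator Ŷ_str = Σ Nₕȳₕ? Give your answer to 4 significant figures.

9.722 × 10^13

Var(Ŷ_str) = Σₕ Nₕ²(1 − fₕ)sₕ²/nₕ.
Urban: 13221²·(1 − 1826/13221)·314800000/1826 = 2.597243 × 10^13.
Suburban: 12437²·(1 − 320/12437)·151300000/320 = 7.1252432 × 10^13.
Sum = 9.7224862 × 10^13.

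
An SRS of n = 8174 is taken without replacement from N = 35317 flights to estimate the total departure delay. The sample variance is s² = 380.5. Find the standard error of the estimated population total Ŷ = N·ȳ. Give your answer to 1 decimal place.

6680.1

Var(Ŷ) = N²·Var(ȳ) = N²·(1 − n/N)·s²/n.
f = 8174/35317 = 0.23144661; Var(ȳ) = 0.76855339·380.5/8174 = 0.035776188.
Var(Ŷ) = 35317² · 0.035776188 = 4.4623299 × 10^7.
SE(Ŷ) = √(4.4623299 × 10^7) = 6680.1.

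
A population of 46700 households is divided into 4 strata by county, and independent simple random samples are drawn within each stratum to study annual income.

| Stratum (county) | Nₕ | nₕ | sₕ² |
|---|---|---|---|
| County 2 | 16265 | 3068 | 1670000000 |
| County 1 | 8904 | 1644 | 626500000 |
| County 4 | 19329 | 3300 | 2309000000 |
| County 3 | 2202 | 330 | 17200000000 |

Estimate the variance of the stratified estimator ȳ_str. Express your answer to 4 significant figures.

262800

Var(ȳ_str) = Σₕ Wₕ²(1 − fₕ)sₕ²/nₕ with Wₕ = Nₕ/N, N = 46700.
County 2: Wₕ = 0.34828694; term = 0.34828694²·(1 − 0.18862588)·1670000000/3068 = 53574.317.
County 1: Wₕ = 0.19066381; term = 0.19066381²·(1 − 0.18463612)·626500000/1644 = 11295.547.
County 4: Wₕ = 0.41389722; term = 0.41389722²·(1 − 0.17072792)·2309000000/3300 = 99401.296.
County 3: Wₕ = 0.04715203; term = 0.04715203²·(1 − 0.14986376)·17200000000/330 = 98515.35.
Sum = 262786.51.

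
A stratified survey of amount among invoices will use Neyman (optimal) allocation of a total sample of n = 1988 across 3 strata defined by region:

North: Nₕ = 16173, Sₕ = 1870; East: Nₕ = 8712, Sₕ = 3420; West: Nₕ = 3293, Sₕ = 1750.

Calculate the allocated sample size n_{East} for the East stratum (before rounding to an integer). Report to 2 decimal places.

Neyman allocation: nₕ = n·NₕSₕ / Σⱼ NⱼSⱼ.
Σ NⱼSⱼ = 16173·1870 + 8712·3420 + 3293·1750 = 6.58013 × 10^7.
n_{East} = 1988·8712·3420 / (6.58013 × 10^7) = 900.17.

900.17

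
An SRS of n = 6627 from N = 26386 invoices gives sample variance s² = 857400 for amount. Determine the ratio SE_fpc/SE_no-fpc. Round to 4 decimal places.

f = n/N = 6627/26386 = 0.25115592.
SE_no-fpc = √(s²/n) = 11.374525; SE_fpc = √((1−f)s²/n) = 9.8430333.
Ratio = √(1−f) = 0.86535778.

0.8654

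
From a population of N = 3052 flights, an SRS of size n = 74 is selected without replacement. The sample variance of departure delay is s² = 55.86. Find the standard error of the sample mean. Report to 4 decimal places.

Under SRS without replacement, Var(ȳ) = (1 − f)·s²/n with f = n/N = 74/3052 = 0.02424640.
Var(ȳ) = (1 − 0.02424640)·55.86/74 = 0.97575360·0.75486486 = 0.73656211.
SE(ȳ) = √(0.73656211) = 0.8582.

0.8582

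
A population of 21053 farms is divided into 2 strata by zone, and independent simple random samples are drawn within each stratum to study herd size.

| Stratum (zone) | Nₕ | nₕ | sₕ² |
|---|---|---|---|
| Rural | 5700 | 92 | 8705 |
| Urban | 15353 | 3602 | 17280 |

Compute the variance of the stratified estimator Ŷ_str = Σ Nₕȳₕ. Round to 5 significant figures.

3.8901 × 10^9

Var(Ŷ_str) = Σₕ Nₕ²(1 − fₕ)sₕ²/nₕ.
Rural: 5700²·(1 − 92/5700)·8705/92 = 3.0245712 × 10^9.
Urban: 15353²·(1 − 3602/15353)·17280/3602 = 8.6550206 × 10^8.
Sum = 3.8900733 × 10^9.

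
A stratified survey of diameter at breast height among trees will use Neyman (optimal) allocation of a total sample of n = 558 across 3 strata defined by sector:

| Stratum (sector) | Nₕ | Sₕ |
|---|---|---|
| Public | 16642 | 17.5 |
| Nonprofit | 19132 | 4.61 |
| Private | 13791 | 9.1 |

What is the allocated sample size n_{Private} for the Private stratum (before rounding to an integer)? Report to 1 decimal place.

138.7

Neyman allocation: nₕ = n·NₕSₕ / Σⱼ NⱼSⱼ.
Σ NⱼSⱼ = 16642·17.5 + 19132·4.61 + 13791·9.1 = 504931.62.
n_{Private} = 558·13791·9.1 / 504931.62 = 138.7.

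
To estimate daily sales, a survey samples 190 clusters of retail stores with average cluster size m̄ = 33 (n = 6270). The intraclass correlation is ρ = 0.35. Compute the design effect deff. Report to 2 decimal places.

deff = 1 + (33 − 1)·0.35 = 1 + 11.2 = 12.2.

12.20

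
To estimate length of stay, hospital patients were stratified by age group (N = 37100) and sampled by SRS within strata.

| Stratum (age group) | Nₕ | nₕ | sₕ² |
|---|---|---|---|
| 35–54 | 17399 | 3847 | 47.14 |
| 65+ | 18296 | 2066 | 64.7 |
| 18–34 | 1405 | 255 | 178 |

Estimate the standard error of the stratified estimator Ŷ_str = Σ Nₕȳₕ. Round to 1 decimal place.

3649.2

Var(Ŷ_str) = Σₕ Nₕ²(1 − fₕ)sₕ²/nₕ.
35–54: 17399²·(1 − 3847/17399)·47.14/3847 = 2.8893162 × 10^6.
65+: 18296²·(1 − 2066/18296)·64.7/2066 = 9.2992652 × 10^6.
18–34: 1405²·(1 − 255/1405)·178/255 = 1.1278569 × 10^6.
Sum = 1.3316438 × 10^7.
SE = √(1.3316438 × 10^7) = 3649.2.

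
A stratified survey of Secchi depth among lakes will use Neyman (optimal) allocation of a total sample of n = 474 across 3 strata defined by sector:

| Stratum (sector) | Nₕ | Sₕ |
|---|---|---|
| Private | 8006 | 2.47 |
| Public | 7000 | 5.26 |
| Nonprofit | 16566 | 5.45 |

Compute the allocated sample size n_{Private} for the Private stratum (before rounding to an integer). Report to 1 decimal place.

63.8

Neyman allocation: nₕ = n·NₕSₕ / Σⱼ NⱼSⱼ.
Σ NⱼSⱼ = 8006·2.47 + 7000·5.26 + 16566·5.45 = 146879.52.
n_{Private} = 474·8006·2.47 / 146879.52 = 63.8.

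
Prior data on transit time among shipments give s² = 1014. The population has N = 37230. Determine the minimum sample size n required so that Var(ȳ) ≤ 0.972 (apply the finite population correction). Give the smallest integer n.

1015

Without fpc, n₀ = s²/D = 1014/0.972 = 1043.2099.
With fpc, (1 − n/N)·s²/n ≤ D requires n ≥ n₀/(1 + n₀/N) = 1043.2099/(1 + 1043.2099/37230) = 1014.7752.
Rounding up, n = 1015.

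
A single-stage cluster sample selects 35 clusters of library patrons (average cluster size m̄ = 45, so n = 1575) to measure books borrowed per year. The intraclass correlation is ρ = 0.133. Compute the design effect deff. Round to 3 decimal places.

deff = 1 + (45 − 1)·0.133 = 1 + 5.852 = 6.852.

6.852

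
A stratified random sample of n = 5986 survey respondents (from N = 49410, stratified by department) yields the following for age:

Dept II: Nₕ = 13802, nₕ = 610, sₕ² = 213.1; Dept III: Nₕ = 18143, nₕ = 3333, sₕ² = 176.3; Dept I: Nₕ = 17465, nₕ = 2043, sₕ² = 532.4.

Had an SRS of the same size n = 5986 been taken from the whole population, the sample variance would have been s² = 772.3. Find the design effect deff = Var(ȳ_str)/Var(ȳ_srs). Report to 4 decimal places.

0.5347

Var(ȳ_str) = Σ Wₕ²(1−fₕ)sₕ²/nₕ with Wₕ = Nₕ/49410:
  Dept II: (13802/49410)²·(1−610/13802)·213.1/610 = 0.02605413
  Dept III: (18143/49410)²·(1−3333/18143)·176.3/3333 = 0.0058217218
  Dept I: (17465/49410)²·(1−2043/17465)·532.4/2043 = 0.028750755
  → Var(ȳ_str) = 0.060626607.
Var(ȳ_srs) = (1 − 5986/49410)·772.3/5986 = 0.11338727.
deff = 0.060626607 / 0.11338727 = 0.5347.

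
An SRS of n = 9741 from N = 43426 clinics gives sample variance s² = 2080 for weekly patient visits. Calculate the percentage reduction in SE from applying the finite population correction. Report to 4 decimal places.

f = n/N = 9741/43426 = 0.22431262.
SE_no-fpc = √(s²/n) = 0.46209354; SE_fpc = √((1−f)s²/n) = 0.40698018.
Ratio = √(1−f) = 0.88073116. Reduction = 100·(1 − 0.88073116) = 11.9269%.

11.9269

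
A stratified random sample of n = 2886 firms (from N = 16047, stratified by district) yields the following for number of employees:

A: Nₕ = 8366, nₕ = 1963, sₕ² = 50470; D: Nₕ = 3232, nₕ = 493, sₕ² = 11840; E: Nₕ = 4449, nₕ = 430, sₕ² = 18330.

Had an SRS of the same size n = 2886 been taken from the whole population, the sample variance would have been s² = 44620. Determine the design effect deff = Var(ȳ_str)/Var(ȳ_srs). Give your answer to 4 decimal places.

0.7203

Var(ȳ_str) = Σ Wₕ²(1−fₕ)sₕ²/nₕ with Wₕ = Nₕ/16047:
  A: (8366/16047)²·(1−1963/8366)·50470/1963 = 5.3484343
  D: (3232/16047)²·(1−493/3232)·11840/493 = 0.82562049
  E: (4449/16047)²·(1−430/4449)·18330/430 = 2.959966
  → Var(ȳ_str) = 9.1340208.
Var(ȳ_srs) = (1 − 2886/16047)·44620/2886 = 12.680263.
deff = 9.1340208 / 12.680263 = 0.7203.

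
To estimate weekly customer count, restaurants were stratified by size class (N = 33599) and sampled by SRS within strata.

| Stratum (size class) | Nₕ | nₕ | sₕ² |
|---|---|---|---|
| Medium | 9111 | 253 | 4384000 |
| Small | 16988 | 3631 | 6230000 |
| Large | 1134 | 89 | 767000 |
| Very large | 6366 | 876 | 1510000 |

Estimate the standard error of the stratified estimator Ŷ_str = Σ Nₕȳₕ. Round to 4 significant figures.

Var(Ŷ_str) = Σₕ Nₕ²(1 − fₕ)sₕ²/nₕ.
Medium: 9111²·(1 − 253/9111)·4384000/253 = 1.3984655 × 10^12.
Small: 16988²·(1 − 3631/16988)·6230000/3631 = 3.8932561 × 10^11.
Large: 1134²·(1 − 89/1134)·767000/89 = 1.0212562 × 10^10.
Very large: 6366²·(1 − 876/6366)·1510000/876 = 6.0243725 × 10^10.
Sum = 1.8582474 × 10^12.
SE = √(1.8582474 × 10^12) = 1.363 × 10^6.

1.363 × 10^6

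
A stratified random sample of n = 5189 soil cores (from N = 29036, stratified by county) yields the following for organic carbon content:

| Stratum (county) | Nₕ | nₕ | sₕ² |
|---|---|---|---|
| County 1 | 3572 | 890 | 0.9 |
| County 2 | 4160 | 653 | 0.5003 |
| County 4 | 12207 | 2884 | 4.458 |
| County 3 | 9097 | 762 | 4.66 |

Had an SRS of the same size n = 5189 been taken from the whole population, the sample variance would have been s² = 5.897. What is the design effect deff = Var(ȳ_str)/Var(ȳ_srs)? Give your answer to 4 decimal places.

0.8393

Var(ȳ_str) = Σ Wₕ²(1−fₕ)sₕ²/nₕ with Wₕ = Nₕ/29036:
  County 1: (3572/29036)²·(1−890/3572)·0.9/890 = 1.1490771 × 10^-5
  County 2: (4160/29036)²·(1−653/4160)·0.5003/653 = 1.3257842 × 10^-5
  County 4: (12207/29036)²·(1−2884/12207)·4.458/2884 = 2.0865839 × 10^-4
  County 3: (9097/29036)²·(1−762/9097)·4.66/762 = 5.4999807 × 10^-4
  → Var(ȳ_str) = 7.8340507 × 10^-4.
Var(ȳ_srs) = (1 − 5189/29036)·5.897/5189 = 9.3334976 × 10^-4.
deff = (7.8340507 × 10^-4) / (9.3334976 × 10^-4) = 0.8393.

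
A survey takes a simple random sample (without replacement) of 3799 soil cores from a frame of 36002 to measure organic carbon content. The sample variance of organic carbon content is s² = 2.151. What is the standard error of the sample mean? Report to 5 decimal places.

Under SRS without replacement, Var(ȳ) = (1 − f)·s²/n with f = n/N = 3799/36002 = 0.10552192.
Var(ȳ) = (1 − 0.10552192)·2.151/3799 = 0.89447808·5.6620163 × 10^-4 = 5.0645495 × 10^-4.
SE(ȳ) = √(5.0645495 × 10^-4) = 0.02250.

0.02250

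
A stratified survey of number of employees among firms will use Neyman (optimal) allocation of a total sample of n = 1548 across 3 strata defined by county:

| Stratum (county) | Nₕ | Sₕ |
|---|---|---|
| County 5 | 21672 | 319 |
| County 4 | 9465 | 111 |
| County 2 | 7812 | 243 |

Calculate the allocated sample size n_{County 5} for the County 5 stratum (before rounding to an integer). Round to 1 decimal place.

1085.1

Neyman allocation: nₕ = n·NₕSₕ / Σⱼ NⱼSⱼ.
Σ NⱼSⱼ = 21672·319 + 9465·111 + 7812·243 = 9.862299 × 10^6.
n_{County 5} = 1548·21672·319 / (9.862299 × 10^6) = 1085.1.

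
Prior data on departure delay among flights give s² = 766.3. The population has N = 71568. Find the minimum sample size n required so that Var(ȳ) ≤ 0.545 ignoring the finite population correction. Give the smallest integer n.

1407

Without fpc, n₀ = s²/D = 766.3/0.545 = 1406.0550.
Rounding up, n = 1407.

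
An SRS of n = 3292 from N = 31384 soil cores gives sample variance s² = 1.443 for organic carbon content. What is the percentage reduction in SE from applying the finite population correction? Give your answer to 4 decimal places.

f = n/N = 3292/31384 = 0.10489421.
SE_no-fpc = √(s²/n) = 0.02093646; SE_fpc = √((1−f)s²/n) = 0.019807991.
Ratio = √(1−f) = 0.94610030. Reduction = 100·(1 − 0.94610030) = 5.3900%.

5.3900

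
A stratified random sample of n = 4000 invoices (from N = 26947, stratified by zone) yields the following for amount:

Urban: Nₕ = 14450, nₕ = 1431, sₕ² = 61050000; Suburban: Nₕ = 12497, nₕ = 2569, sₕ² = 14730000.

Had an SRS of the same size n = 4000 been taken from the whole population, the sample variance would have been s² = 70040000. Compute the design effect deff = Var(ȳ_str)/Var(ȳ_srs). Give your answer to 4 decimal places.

Var(ȳ_str) = Σ Wₕ²(1−fₕ)sₕ²/nₕ with Wₕ = Nₕ/26947:
  Urban: (14450/26947)²·(1−1431/14450)·61050000/1431 = 11052.758
  Suburban: (12497/26947)²·(1−2569/12497)·14730000/2569 = 979.68247
  → Var(ȳ_str) = 12032.44.
Var(ȳ_srs) = (1 − 4000/26947)·70040000/4000 = 14910.824.
deff = 12032.44 / 14910.824 = 0.8070.

0.8070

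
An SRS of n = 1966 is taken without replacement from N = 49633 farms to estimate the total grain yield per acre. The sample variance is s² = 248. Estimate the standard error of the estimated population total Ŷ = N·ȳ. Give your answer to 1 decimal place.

17275.4

Var(Ŷ) = N²·Var(ȳ) = N²·(1 − n/N)·s²/n.
f = 1966/49633 = 0.03961074; Var(ȳ) = 0.96038926·248/1966 = 0.12114778.
Var(Ŷ) = 49633² · 0.12114778 = 2.9843964 × 10^8.
SE(Ŷ) = √(2.9843964 × 10^8) = 17275.4.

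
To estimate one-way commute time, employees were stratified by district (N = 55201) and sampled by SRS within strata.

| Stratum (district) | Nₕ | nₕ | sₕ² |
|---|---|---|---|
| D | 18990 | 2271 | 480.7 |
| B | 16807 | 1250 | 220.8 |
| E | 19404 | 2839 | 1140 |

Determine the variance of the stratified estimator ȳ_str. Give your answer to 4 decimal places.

Var(ȳ_str) = Σₕ Wₕ²(1 − fₕ)sₕ²/nₕ with Wₕ = Nₕ/N, N = 55201.
D: Wₕ = 0.34401551; term = 0.34401551²·(1 − 0.11958926)·480.7/2271 = 0.022054558.
B: Wₕ = 0.30446912; term = 0.30446912²·(1 − 0.07437377)·220.8/1250 = 0.015156929.
E: Wₕ = 0.35151537; term = 0.35151537²·(1 − 0.14631004)·1140/2839 = 0.042357301.
Sum = 0.079568788.

0.0796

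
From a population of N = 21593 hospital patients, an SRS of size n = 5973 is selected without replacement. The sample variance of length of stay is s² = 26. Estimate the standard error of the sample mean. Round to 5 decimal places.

Under SRS without replacement, Var(ȳ) = (1 − f)·s²/n with f = n/N = 5973/21593 = 0.27661742.
Var(ȳ) = (1 − 0.27661742)·26/5973 = 0.72338258·0.0043529215 = 0.0031488276.
SE(ȳ) = √(0.0031488276) = 0.05611.

0.05611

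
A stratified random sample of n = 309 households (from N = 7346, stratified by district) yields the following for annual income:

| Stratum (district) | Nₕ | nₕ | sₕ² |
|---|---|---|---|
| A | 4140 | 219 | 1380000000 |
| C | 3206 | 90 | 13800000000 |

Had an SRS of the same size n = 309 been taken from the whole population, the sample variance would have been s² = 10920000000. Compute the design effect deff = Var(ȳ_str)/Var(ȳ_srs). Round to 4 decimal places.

0.8945

Var(ȳ_str) = Σ Wₕ²(1−fₕ)sₕ²/nₕ with Wₕ = Nₕ/7346:
  A: (4140/7346)²·(1−219/4140)·1380000000/219 = 1.8955284 × 10^6
  C: (3206/7346)²·(1−90/3206)·13800000000/90 = 2.8385444 × 10^7
  → Var(ȳ_str) = 3.0280972 × 10^7.
Var(ȳ_srs) = (1 − 309/7346)·10920000000/309 = 3.3853283 × 10^7.
deff = (3.0280972 × 10^7) / (3.3853283 × 10^7) = 0.8945.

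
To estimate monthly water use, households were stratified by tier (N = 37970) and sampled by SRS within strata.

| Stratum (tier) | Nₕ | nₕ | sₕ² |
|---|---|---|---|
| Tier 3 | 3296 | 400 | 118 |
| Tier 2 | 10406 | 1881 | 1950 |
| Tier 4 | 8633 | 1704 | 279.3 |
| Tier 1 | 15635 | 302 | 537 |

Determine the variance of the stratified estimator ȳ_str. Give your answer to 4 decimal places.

Var(ȳ_str) = Σₕ Wₕ²(1 − fₕ)sₕ²/nₕ with Wₕ = Nₕ/N, N = 37970.
Tier 3: Wₕ = 0.08680537; term = 0.08680537²·(1 − 0.12135922)·118/400 = 0.0019531095.
Tier 2: Wₕ = 0.27405847; term = 0.27405847²·(1 − 0.18076110)·1950/1881 = 0.063788565.
Tier 4: Wₕ = 0.22736371; term = 0.22736371²·(1 − 0.19738214)·279.3/1704 = 0.0068006818.
Tier 1: Wₕ = 0.41177245; term = 0.41177245²·(1 − 0.01931564)·537/302 = 0.29567266.
Sum = 0.36821502.

0.3682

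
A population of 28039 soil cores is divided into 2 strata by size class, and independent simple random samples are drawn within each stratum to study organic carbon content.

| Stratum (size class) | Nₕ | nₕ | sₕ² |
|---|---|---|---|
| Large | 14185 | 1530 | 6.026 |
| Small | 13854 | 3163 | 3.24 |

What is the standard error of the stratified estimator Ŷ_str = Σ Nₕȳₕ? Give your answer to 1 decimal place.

Var(Ŷ_str) = Σₕ Nₕ²(1 − fₕ)sₕ²/nₕ.
Large: 14185²·(1 − 1530/14185)·6.026/1530 = 707015.91.
Small: 13854²·(1 − 3163/13854)·3.24/3163 = 151718.78.
Sum = 858734.69.
SE = √(858734.69) = 926.7.

926.7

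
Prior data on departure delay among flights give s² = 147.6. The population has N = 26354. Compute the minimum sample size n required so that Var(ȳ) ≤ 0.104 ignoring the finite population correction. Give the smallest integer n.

Without fpc, n₀ = s²/D = 147.6/0.104 = 1419.2308.
Rounding up, n = 1420.

1420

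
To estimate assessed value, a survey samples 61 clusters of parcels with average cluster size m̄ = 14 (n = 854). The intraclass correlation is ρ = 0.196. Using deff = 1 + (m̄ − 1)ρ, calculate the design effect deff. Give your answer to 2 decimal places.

deff = 1 + (14 − 1)·0.196 = 1 + 2.548 = 3.548.

3.55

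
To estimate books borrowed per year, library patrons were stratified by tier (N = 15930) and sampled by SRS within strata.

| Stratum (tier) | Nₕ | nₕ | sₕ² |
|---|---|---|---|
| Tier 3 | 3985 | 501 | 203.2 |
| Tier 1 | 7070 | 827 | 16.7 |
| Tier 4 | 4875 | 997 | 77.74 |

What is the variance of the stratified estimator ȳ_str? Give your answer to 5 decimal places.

0.03151

Var(ȳ_str) = Σₕ Wₕ²(1 − fₕ)sₕ²/nₕ with Wₕ = Nₕ/N, N = 15930.
Tier 3: Wₕ = 0.25015694; term = 0.25015694²·(1 − 0.12572146)·203.2/501 = 0.022190184.
Tier 1: Wₕ = 0.44381670; term = 0.44381670²·(1 − 0.11697313)·16.7/827 = 0.0035123045.
Tier 4: Wₕ = 0.30602637; term = 0.30602637²·(1 − 0.20451282)·77.74/997 = 0.0058089849.
Sum = 0.031511473.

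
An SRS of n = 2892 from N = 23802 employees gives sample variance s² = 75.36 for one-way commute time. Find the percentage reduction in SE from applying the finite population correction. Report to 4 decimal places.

6.2718

f = n/N = 2892/23802 = 0.12150239.
SE_no-fpc = √(s²/n) = 0.16142519; SE_fpc = √((1−f)s²/n) = 0.15130093.
Ratio = √(1−f) = 0.93728203. Reduction = 100·(1 − 0.93728203) = 6.2718%.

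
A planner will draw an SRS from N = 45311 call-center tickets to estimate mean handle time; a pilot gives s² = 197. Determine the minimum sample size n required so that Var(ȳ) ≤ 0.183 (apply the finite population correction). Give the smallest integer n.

Without fpc, n₀ = s²/D = 197/0.183 = 1076.5027.
With fpc, (1 − n/N)·s²/n ≤ D requires n ≥ n₀/(1 + n₀/N) = 1076.5027/(1 + 1076.5027/45311) = 1051.5206.
Rounding up, n = 1052.

1052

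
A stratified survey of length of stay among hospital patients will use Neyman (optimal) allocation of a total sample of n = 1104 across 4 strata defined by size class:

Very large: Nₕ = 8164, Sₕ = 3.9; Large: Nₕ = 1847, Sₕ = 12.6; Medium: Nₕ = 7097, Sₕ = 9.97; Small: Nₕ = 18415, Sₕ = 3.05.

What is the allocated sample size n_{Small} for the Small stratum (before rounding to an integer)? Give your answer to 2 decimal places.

340.63

Neyman allocation: nₕ = n·NₕSₕ / Σⱼ NⱼSⱼ.
Σ NⱼSⱼ = 8164·3.9 + 1847·12.6 + 7097·9.97 + 18415·3.05 = 182034.64.
n_{Small} = 1104·18415·3.05 / 182034.64 = 340.63.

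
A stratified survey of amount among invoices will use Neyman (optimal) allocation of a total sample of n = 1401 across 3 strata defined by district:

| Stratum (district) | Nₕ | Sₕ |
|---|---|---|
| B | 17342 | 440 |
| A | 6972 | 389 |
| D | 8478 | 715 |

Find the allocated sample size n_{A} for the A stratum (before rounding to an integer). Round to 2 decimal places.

Neyman allocation: nₕ = n·NₕSₕ / Σⱼ NⱼSⱼ.
Σ NⱼSⱼ = 17342·440 + 6972·389 + 8478·715 = 1.6404358 × 10^7.
n_{A} = 1401·6972·389 / (1.6404358 × 10^7) = 231.63.

231.63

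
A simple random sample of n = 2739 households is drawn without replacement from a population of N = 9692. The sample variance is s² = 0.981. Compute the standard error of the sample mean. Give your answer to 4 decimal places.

Under SRS without replacement, Var(ȳ) = (1 − f)·s²/n with f = n/N = 2739/9692 = 0.28260421.
Var(ȳ) = (1 − 0.28260421)·0.981/2739 = 0.71739579·3.5815991 × 10^-4 = 2.5694241 × 10^-4.
SE(ȳ) = √(2.5694241 × 10^-4) = 0.0160.

0.0160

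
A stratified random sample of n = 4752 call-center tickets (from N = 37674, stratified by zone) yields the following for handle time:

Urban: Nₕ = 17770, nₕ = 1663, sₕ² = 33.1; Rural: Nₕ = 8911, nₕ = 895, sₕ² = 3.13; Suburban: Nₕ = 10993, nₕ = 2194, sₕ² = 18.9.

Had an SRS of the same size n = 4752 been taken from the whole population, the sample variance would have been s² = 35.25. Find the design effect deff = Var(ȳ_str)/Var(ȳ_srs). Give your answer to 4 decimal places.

0.7369

Var(ȳ_str) = Σ Wₕ²(1−fₕ)sₕ²/nₕ with Wₕ = Nₕ/37674:
  Urban: (17770/37674)²·(1−1663/17770)·33.1/1663 = 0.0040137874
  Rural: (8911/37674)²·(1−895/8911)·3.13/895 = 1.7600378 × 10^-4
  Suburban: (10993/37674)²·(1−2194/10993)·18.9/2194 = 5.8707185 × 10^-4
  → Var(ȳ_str) = 0.004776863.
Var(ȳ_srs) = (1 − 4752/37674)·35.25/4752 = 0.0064822707.
deff = 0.004776863 / 0.0064822707 = 0.7369.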